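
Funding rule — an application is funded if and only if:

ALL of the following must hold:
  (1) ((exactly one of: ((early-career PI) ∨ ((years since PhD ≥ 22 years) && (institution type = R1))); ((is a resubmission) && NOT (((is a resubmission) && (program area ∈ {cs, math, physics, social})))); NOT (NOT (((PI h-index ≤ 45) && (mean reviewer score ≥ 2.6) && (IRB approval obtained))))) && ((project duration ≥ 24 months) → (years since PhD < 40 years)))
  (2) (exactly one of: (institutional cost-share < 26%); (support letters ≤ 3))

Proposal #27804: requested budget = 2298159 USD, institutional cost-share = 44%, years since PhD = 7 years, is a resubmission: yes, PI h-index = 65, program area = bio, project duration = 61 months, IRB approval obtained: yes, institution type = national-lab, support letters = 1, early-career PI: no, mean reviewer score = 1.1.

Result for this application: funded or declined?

Atomic conditions:
  early-career PI: no → false
  years since PhD ≥ 22 years: 7 ≥ 22 is false
  institution type = R1: national-lab == R1 is false
  is a resubmission: yes → true
  program area ∈ {cs, math, physics, social}: bio is not in the set → false
  PI h-index ≤ 45: 65 ≤ 45 is false
  mean reviewer score ≥ 2.6: 1.1 ≥ 2.6 is false
  IRB approval obtained: yes → true
  project duration ≥ 24 months: 61 ≥ 24 is true
  years since PhD < 40 years: 7 < 40 is true
  institutional cost-share < 26%: 44 < 26 is false
  support letters ≤ 3: 1 ≤ 3 is true
Combine:
[1.1.1.2] false AND false = false
[1.1.1] false OR false = false
[1.1.2.2.1] true AND false = false
[1.1.2.2] NOT false = true
[1.1.2] true AND true = true
[1.1.3.1.1] false AND false AND true = false
[1.1.3.1] NOT false = true
[1.1.3] NOT true = false
[1.1] exactly-one(false, true, false) = true
[1.2] true → true = true
[1] true AND true = true
[2] exactly-one(false, true) = true
[root] true AND true = true
Overall: true → funded

Funded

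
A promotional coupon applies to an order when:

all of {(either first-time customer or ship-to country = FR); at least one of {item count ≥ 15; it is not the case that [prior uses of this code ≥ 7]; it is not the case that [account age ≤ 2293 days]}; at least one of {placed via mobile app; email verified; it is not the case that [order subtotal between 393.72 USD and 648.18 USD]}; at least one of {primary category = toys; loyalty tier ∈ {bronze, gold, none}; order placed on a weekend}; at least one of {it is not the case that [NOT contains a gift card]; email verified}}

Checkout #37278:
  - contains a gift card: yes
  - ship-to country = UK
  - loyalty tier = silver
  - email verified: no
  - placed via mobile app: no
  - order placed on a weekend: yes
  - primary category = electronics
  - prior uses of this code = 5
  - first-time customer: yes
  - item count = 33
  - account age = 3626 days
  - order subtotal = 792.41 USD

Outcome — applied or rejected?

Atomic conditions:
  first-time customer: yes → true
  ship-to country = FR: UK == FR is false
  item count ≥ 15: 33 ≥ 15 is true
  prior uses of this code ≥ 7: 5 ≥ 7 is false
  account age ≤ 2293 days: 3626 ≤ 2293 is false
  placed via mobile app: no → false
  email verified: no → false
  order subtotal between 393.72 USD and 648.18 USD: 792.41 in [393.72, 648.18] is false
  primary category = toys: electronics == toys is false
  loyalty tier ∈ {bronze, gold, none}: silver is not in the set → false
  order placed on a weekend: yes → true
  NOT contains a gift card: yes → false
Combine:
[1] true OR false = true
[2.2] NOT false = true
[2.3] NOT false = true
[2] true OR true OR true = true
[3.3] NOT false = true
[3] false OR false OR true = true
[4] false OR false OR true = true
[5.1] NOT false = true
[5] true OR false = true
[root] true AND true AND true AND true AND true = true
Overall: true → applied

Applied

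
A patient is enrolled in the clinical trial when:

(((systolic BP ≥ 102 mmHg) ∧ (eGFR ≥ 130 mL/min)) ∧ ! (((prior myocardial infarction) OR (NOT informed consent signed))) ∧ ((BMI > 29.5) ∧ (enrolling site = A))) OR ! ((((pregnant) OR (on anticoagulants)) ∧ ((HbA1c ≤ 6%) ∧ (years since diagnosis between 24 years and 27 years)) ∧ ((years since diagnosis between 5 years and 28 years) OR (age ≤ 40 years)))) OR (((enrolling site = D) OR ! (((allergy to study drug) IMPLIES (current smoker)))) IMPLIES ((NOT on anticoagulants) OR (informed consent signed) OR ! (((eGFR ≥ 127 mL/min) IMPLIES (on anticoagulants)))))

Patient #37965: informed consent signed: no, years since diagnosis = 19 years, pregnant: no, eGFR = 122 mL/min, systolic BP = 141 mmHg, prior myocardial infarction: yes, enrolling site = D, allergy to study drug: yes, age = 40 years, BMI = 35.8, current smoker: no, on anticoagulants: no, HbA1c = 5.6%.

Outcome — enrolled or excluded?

Atomic conditions:
  systolic BP ≥ 102 mmHg: 141 ≥ 102 is true
  eGFR ≥ 130 mL/min: 122 ≥ 130 is false
  prior myocardial infarction: yes → true
  NOT informed consent signed: no → true
  BMI > 29.5: 35.8 > 29.5 is true
  enrolling site = A: D == A is false
  pregnant: no → false
  on anticoagulants: no → false
  HbA1c ≤ 6%: 5.6 ≤ 6 is true
  years since diagnosis between 24 years and 27 years: 19 in [24, 27] is false
  years since diagnosis between 5 years and 28 years: 19 in [5, 28] is true
  age ≤ 40 years: 40 ≤ 40 is true
  enrolling site = D: D == D is true
  allergy to study drug: yes → true
  current smoker: no → false
  NOT on anticoagulants: no → true
  informed consent signed: no → false
  eGFR ≥ 127 mL/min: 122 ≥ 127 is false
Combine:
[1.1] true AND false = false
[1.2.1] true OR true = true
[1.2] NOT true = false
[1.3] true AND false = false
[1] false AND false AND false = false
[2.1.1] false OR false = false
[2.1.2] true AND false = false
[2.1.3] true OR true = true
[2.1] false AND false AND true = false
[2] NOT false = true
[3.1.2.1] true → false = false
[3.1.2] NOT false = true
[3.1] true OR true = true
[3.2.3.1] false → false (antecedent false ⇒ implication holds) = true
[3.2.3] NOT true = false
[3.2] true OR false OR false = true
[3] true → true = true
[root] false OR true OR true = true
Overall: true → enrolled

Enrolled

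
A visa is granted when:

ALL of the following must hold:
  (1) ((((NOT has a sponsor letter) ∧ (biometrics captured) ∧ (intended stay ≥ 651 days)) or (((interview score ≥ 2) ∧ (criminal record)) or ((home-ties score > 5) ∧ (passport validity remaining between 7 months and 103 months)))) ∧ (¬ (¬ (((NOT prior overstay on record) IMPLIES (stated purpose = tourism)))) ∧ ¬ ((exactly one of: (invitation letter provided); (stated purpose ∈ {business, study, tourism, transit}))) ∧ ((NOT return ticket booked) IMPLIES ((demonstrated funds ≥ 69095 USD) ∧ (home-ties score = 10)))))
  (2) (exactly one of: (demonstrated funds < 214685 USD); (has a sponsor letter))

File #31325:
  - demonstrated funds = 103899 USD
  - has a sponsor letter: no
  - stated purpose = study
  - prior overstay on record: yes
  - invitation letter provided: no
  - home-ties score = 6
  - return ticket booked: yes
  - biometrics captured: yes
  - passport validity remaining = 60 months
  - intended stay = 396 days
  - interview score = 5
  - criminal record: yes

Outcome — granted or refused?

Atomic conditions:
  NOT has a sponsor letter: no → true
  biometrics captured: yes → true
  intended stay ≥ 651 days: 396 ≥ 651 is false
  interview score ≥ 2: 5 ≥ 2 is true
  criminal record: yes → true
  home-ties score > 5: 6 > 5 is true
  passport validity remaining between 7 months and 103 months: 60 in [7, 103] is true
  NOT prior overstay on record: yes → false
  stated purpose = tourism: study == tourism is false
  invitation letter provided: no → false
  stated purpose ∈ {business, study, tourism, transit}: study is in the set → true
  NOT return ticket booked: yes → false
  demonstrated funds ≥ 69095 USD: 103899 ≥ 69095 is true
  home-ties score = 10: 6 == 10 is false
  demonstrated funds < 214685 USD: 103899 < 214685 is true
  has a sponsor letter: no → false
Combine:
[1.1.1] true AND true AND false = false
[1.1.2.1] true AND true = true
[1.1.2.2] true AND true = true
[1.1.2] true OR true = true
[1.1] false OR true = true
[1.2.1.1.1] false → false (antecedent false ⇒ implication holds) = true
[1.2.1.1] NOT true = false
[1.2.1] NOT false = true
[1.2.2.1] exactly-one(false, true) = true
[1.2.2] NOT true = false
[1.2.3.2] true AND false = false
[1.2.3] false → false (antecedent false ⇒ implication holds) = true
[1.2] true AND false AND true = false
[1] true AND false = false
[2] exactly-one(true, false) = true
[root] false AND true = false
Overall: false → refused

Refused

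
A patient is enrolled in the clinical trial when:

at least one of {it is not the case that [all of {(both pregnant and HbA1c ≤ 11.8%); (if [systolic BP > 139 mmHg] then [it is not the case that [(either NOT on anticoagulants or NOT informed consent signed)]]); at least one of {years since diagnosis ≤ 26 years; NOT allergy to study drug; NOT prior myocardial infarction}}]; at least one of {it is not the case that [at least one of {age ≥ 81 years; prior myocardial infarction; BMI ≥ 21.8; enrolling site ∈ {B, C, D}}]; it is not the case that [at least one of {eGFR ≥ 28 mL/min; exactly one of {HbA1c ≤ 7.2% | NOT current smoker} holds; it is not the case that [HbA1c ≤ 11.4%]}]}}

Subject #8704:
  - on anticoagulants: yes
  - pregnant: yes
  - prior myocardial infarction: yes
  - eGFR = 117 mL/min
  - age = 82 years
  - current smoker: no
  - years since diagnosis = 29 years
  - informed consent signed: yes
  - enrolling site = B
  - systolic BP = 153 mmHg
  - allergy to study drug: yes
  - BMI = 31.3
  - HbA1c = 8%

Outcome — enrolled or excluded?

Atomic conditions:
  pregnant: yes → true
  HbA1c ≤ 11.8%: 8 ≤ 11.8 is true
  systolic BP > 139 mmHg: 153 > 139 is true
  NOT on anticoagulants: yes → false
  NOT informed consent signed: yes → false
  years since diagnosis ≤ 26 years: 29 ≤ 26 is false
  NOT allergy to study drug: yes → false
  NOT prior myocardial infarction: yes → false
  age ≥ 81 years: 82 ≥ 81 is true
  prior myocardial infarction: yes → true
  BMI ≥ 21.8: 31.3 ≥ 21.8 is true
  enrolling site ∈ {B, C, D}: B is in the set → true
  eGFR ≥ 28 mL/min: 117 ≥ 28 is true
  HbA1c ≤ 7.2%: 8 ≤ 7.2 is false
  NOT current smoker: no → true
  HbA1c ≤ 11.4%: 8 ≤ 11.4 is true
Combine:
[1.1.1] true AND true = true
[1.1.2.2.1] false OR false = false
[1.1.2.2] NOT false = true
[1.1.2] true → true = true
[1.1.3] false OR false OR false = false
[1.1] true AND true AND false = false
[1] NOT false = true
[2.1.1] true OR true OR true OR true = true
[2.1] NOT true = false
[2.2.1.2] exactly-one(false, true) = true
[2.2.1.3] NOT true = false
[2.2.1] true OR true OR false = true
[2.2] NOT true = false
[2] false OR false = false
[root] true OR false = true
Overall: true → enrolled

Enrolled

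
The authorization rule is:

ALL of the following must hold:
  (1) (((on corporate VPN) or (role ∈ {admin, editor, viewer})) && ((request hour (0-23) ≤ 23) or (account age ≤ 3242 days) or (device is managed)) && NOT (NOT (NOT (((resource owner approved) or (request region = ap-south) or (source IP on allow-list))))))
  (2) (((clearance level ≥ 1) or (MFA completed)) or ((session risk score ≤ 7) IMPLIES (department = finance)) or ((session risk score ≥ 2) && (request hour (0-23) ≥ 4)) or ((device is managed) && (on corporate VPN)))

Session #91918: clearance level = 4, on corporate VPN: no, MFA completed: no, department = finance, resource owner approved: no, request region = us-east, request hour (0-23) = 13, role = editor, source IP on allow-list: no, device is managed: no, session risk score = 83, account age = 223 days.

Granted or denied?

Atomic conditions:
  on corporate VPN: no → false
  role ∈ {admin, editor, viewer}: editor is in the set → true
  request hour (0-23) ≤ 23: 13 ≤ 23 is true
  account age ≤ 3242 days: 223 ≤ 3242 is true
  device is managed: no → false
  resource owner approved: no → false
  request region = ap-south: us-east == ap-south is false
  source IP on allow-list: no → false
  clearance level ≥ 1: 4 ≥ 1 is true
  MFA completed: no → false
  session risk score ≤ 7: 83 ≤ 7 is false
  department = finance: finance == finance is true
  session risk score ≥ 2: 83 ≥ 2 is true
  request hour (0-23) ≥ 4: 13 ≥ 4 is true
Combine:
[1.1] false OR true = true
[1.2] true OR true OR false = true
[1.3.1.1.1] false OR false OR false = false
[1.3.1.1] NOT false = true
[1.3.1] NOT true = false
[1.3] NOT false = true
[1] true AND true AND true = true
[2.1] true OR false = true
[2.2] false → true (antecedent false ⇒ implication holds) = true
[2.3] true AND true = true
[2.4] false AND false = false
[2] true OR true OR true OR false = true
[root] true AND true = true
Overall: true → granted

Granted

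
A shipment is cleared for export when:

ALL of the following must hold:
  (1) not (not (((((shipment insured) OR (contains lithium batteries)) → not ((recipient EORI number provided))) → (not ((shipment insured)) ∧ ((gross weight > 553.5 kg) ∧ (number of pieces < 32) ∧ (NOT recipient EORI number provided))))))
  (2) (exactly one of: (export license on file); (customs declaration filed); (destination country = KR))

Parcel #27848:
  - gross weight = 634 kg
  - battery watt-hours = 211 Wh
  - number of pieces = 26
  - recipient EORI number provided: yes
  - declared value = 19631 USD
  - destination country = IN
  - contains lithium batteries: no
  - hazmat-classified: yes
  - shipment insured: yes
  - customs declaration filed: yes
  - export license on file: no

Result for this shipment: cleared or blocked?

Cleared

Atomic conditions:
  shipment insured: yes → true
  contains lithium batteries: no → false
  recipient EORI number provided: yes → true
  gross weight > 553.5 kg: 634 > 553.5 is true
  number of pieces < 32: 26 < 32 is true
  NOT recipient EORI number provided: yes → false
  export license on file: no → false
  customs declaration filed: yes → true
  destination country = KR: IN == KR is false
Combine:
[1.1.1.1.1] true OR false = true
[1.1.1.1.2] NOT true = false
[1.1.1.1] true → false = false
[1.1.1.2.1] NOT true = false
[1.1.1.2.2] true AND true AND false = false
[1.1.1.2] false AND false = false
[1.1.1] false → false (antecedent false ⇒ implication holds) = true
[1.1] NOT true = false
[1] NOT false = true
[2] exactly-one(false, true, false) = true
[root] true AND true = true
Overall: true → cleared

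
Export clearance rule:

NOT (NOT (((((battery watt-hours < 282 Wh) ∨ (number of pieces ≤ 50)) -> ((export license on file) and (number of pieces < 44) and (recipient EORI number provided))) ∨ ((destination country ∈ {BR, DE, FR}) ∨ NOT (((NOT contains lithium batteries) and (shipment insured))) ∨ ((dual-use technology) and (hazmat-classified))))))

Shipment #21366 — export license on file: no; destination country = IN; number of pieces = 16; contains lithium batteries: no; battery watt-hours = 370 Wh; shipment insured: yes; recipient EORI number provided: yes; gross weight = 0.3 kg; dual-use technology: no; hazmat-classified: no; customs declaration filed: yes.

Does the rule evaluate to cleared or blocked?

Atomic conditions:
  battery watt-hours < 282 Wh: 370 < 282 is false
  number of pieces ≤ 50: 16 ≤ 50 is true
  export license on file: no → false
  number of pieces < 44: 16 < 44 is true
  recipient EORI number provided: yes → true
  destination country ∈ {BR, DE, FR}: IN is not in the set → false
  NOT contains lithium batteries: no → true
  shipment insured: yes → true
  dual-use technology: no → false
  hazmat-classified: no → false
Combine:
[1.1.1.1] false OR true = true
[1.1.1.2] false AND true AND true = false
[1.1.1] true → false = false
[1.1.2.2.1] true AND true = true
[1.1.2.2] NOT true = false
[1.1.2.3] false AND false = false
[1.1.2] false OR false OR false = false
[1.1] false OR false = false
[1] NOT false = true
[root] NOT true = false
Overall: false → blocked

Blocked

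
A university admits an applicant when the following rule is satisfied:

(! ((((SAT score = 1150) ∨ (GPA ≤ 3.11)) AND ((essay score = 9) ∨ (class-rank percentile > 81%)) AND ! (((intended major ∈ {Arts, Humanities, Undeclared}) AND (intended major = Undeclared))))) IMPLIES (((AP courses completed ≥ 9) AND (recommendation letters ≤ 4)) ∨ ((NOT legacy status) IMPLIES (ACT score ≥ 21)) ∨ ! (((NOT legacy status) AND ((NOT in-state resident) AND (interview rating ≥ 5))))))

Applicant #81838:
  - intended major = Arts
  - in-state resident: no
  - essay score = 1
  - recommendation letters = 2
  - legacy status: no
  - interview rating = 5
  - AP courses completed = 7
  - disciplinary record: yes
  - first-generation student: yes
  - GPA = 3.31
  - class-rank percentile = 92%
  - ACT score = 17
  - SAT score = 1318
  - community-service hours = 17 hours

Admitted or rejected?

Rejected

Atomic conditions:
  SAT score = 1150: 1318 == 1150 is false
  GPA ≤ 3.11: 3.31 ≤ 3.11 is false
  essay score = 9: 1 == 9 is false
  class-rank percentile > 81%: 92 > 81 is true
  intended major ∈ {Arts, Humanities, Undeclared}: Arts is in the set → true
  intended major = Undeclared: Arts == Undeclared is false
  AP courses completed ≥ 9: 7 ≥ 9 is false
  recommendation letters ≤ 4: 2 ≤ 4 is true
  NOT legacy status: no → true
  ACT score ≥ 21: 17 ≥ 21 is false
  NOT in-state resident: no → true
  interview rating ≥ 5: 5 ≥ 5 is true
Combine:
[1.1.1] false OR false = false
[1.1.2] false OR true = true
[1.1.3.1] true AND false = false
[1.1.3] NOT false = true
[1.1] false AND true AND true = false
[1] NOT false = true
[2.1] false AND true = false
[2.2] true → false = false
[2.3.1.2] true AND true = true
[2.3.1] true AND true = true
[2.3] NOT true = false
[2] false OR false OR false = false
[root] true → false = false
Overall: false → rejected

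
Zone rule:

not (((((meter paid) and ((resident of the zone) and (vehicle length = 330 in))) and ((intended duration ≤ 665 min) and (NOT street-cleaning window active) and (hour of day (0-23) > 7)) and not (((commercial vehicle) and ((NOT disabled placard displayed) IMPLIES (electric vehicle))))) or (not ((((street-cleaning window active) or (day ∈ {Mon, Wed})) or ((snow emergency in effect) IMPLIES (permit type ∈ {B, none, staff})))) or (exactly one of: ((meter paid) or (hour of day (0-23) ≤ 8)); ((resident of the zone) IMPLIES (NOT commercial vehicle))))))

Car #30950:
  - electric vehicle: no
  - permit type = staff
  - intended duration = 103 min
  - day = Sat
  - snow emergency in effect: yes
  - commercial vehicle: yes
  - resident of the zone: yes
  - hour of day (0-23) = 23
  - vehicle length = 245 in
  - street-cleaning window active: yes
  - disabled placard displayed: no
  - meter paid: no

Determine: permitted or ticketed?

Permitted

Atomic conditions:
  meter paid: no → false
  resident of the zone: yes → true
  vehicle length = 330 in: 245 == 330 is false
  intended duration ≤ 665 min: 103 ≤ 665 is true
  NOT street-cleaning window active: yes → false
  hour of day (0-23) > 7: 23 > 7 is true
  commercial vehicle: yes → true
  NOT disabled placard displayed: no → true
  electric vehicle: no → false
  street-cleaning window active: yes → true
  day ∈ {Mon, Wed}: Sat is not in the set → false
  snow emergency in effect: yes → true
  permit type ∈ {B, none, staff}: staff is in the set → true
  hour of day (0-23) ≤ 8: 23 ≤ 8 is false
  NOT commercial vehicle: yes → false
Combine:
[1.1.1.2] true AND false = false
[1.1.1] false AND false = false
[1.1.2] true AND false AND true = false
[1.1.3.1.2] true → false = false
[1.1.3.1] true AND false = false
[1.1.3] NOT false = true
[1.1] false AND false AND true = false
[1.2.1.1.1] true OR false = true
[1.2.1.1.2] true → true = true
[1.2.1.1] true OR true = true
[1.2.1] NOT true = false
[1.2.2.1] false OR false = false
[1.2.2.2] true → false = false
[1.2.2] exactly-one(false, false) = false
[1.2] false OR false = false
[1] false OR false = false
[root] NOT false = true
Overall: true → permitted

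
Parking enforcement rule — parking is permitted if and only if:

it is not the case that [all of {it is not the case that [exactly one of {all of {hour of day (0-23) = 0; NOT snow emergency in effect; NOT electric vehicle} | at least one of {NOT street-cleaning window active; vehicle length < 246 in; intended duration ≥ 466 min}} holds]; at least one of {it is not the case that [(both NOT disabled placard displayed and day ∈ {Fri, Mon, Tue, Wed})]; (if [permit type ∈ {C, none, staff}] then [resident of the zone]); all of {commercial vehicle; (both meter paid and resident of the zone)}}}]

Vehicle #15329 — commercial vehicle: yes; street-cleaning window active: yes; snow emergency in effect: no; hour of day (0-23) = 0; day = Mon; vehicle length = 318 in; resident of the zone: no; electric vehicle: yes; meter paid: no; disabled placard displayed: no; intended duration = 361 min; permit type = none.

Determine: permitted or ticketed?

Permitted

Atomic conditions:
  hour of day (0-23) = 0: 0 == 0 is true
  NOT snow emergency in effect: no → true
  NOT electric vehicle: yes → false
  NOT street-cleaning window active: yes → false
  vehicle length < 246 in: 318 < 246 is false
  intended duration ≥ 466 min: 361 ≥ 466 is false
  NOT disabled placard displayed: no → true
  day ∈ {Fri, Mon, Tue, Wed}: Mon is in the set → true
  permit type ∈ {C, none, staff}: none is in the set → true
  resident of the zone: no → false
  commercial vehicle: yes → true
  meter paid: no → false
Combine:
[1.1.1.1] true AND true AND false = false
[1.1.1.2] false OR false OR false = false
[1.1.1] exactly-one(false, false) = false
[1.1] NOT false = true
[1.2.1.1] true AND true = true
[1.2.1] NOT true = false
[1.2.2] true → false = false
[1.2.3.2] false AND false = false
[1.2.3] true AND false = false
[1.2] false OR false OR false = false
[1] true AND false = false
[root] NOT false = true
Overall: true → permitted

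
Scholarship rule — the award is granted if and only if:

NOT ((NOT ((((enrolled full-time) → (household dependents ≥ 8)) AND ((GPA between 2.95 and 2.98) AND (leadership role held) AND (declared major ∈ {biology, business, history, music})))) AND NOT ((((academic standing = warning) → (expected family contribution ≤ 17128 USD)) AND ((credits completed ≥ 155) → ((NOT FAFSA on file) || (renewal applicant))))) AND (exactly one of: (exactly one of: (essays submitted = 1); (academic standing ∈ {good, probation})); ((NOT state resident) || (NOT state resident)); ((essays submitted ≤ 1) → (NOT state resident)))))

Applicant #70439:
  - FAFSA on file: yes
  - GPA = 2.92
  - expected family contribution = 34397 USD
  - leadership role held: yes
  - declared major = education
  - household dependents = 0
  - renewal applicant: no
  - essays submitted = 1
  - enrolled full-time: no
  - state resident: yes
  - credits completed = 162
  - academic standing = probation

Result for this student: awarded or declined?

Awarded

Atomic conditions:
  enrolled full-time: no → false
  household dependents ≥ 8: 0 ≥ 8 is false
  GPA between 2.95 and 2.98: 2.92 in [2.95, 2.98] is false
  leadership role held: yes → true
  declared major ∈ {biology, business, history, music}: education is not in the set → false
  academic standing = warning: probation == warning is false
  expected family contribution ≤ 17128 USD: 34397 ≤ 17128 is false
  credits completed ≥ 155: 162 ≥ 155 is true
  NOT FAFSA on file: yes → false
  renewal applicant: no → false
  essays submitted = 1: 1 == 1 is true
  academic standing ∈ {good, probation}: probation is in the set → true
  NOT state resident: yes → false
  essays submitted ≤ 1: 1 ≤ 1 is true
Combine:
[1.1.1.1] false → false (antecedent false ⇒ implication holds) = true
[1.1.1.2] false AND true AND false = false
[1.1.1] true AND false = false
[1.1] NOT false = true
[1.2.1.1] false → false (antecedent false ⇒ implication holds) = true
[1.2.1.2.2] false OR false = false
[1.2.1.2] true → false = false
[1.2.1] true AND false = false
[1.2] NOT false = true
[1.3.1] exactly-one(true, true) = false
[1.3.2] false OR false = false
[1.3.3] true → false = false
[1.3] exactly-one(false, false, false) = false
[1] true AND true AND false = false
[root] NOT false = true
Overall: true → awarded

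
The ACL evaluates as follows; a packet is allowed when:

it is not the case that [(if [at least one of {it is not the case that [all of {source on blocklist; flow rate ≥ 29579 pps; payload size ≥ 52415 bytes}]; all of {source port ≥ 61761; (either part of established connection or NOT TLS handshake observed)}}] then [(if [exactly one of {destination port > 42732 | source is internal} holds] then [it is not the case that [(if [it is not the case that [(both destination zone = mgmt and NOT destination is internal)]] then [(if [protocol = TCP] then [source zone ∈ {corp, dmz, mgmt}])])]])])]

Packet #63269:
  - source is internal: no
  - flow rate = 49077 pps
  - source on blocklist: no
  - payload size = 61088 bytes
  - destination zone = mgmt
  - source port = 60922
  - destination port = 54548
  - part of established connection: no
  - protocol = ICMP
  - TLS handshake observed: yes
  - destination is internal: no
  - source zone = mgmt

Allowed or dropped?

Allowed

Atomic conditions:
  source on blocklist: no → false
  flow rate ≥ 29579 pps: 49077 ≥ 29579 is true
  payload size ≥ 52415 bytes: 61088 ≥ 52415 is true
  source port ≥ 61761: 60922 ≥ 61761 is false
  part of established connection: no → false
  NOT TLS handshake observed: yes → false
  destination port > 42732: 54548 > 42732 is true
  source is internal: no → false
  destination zone = mgmt: mgmt == mgmt is true
  NOT destination is internal: no → true
  protocol = TCP: ICMP == TCP is false
  source zone ∈ {corp, dmz, mgmt}: mgmt is in the set → true
Combine:
[1.1.1.1] false AND true AND true = false
[1.1.1] NOT false = true
[1.1.2.2] false OR false = false
[1.1.2] false AND false = false
[1.1] true OR false = true
[1.2.1] exactly-one(true, false) = true
[1.2.2.1.1.1] true AND true = true
[1.2.2.1.1] NOT true = false
[1.2.2.1.2] false → true (antecedent false ⇒ implication holds) = true
[1.2.2.1] false → true (antecedent false ⇒ implication holds) = true
[1.2.2] NOT true = false
[1.2] true → false = false
[1] true → false = false
[root] NOT false = true
Overall: true → allowed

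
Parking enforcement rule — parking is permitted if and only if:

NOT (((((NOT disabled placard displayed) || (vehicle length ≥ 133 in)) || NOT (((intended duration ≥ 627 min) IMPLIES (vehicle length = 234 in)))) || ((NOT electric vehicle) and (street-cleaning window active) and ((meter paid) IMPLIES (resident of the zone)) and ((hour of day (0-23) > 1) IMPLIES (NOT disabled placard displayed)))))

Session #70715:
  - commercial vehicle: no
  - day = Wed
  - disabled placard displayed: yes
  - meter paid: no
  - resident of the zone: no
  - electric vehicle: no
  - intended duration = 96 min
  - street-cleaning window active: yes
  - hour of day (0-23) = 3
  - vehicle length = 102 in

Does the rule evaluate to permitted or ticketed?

Atomic conditions:
  NOT disabled placard displayed: yes → false
  vehicle length ≥ 133 in: 102 ≥ 133 is false
  intended duration ≥ 627 min: 96 ≥ 627 is false
  vehicle length = 234 in: 102 == 234 is false
  NOT electric vehicle: no → true
  street-cleaning window active: yes → true
  meter paid: no → false
  resident of the zone: no → false
  hour of day (0-23) > 1: 3 > 1 is true
Combine:
[1.1.1] false OR false = false
[1.1.2.1] false → false (antecedent false ⇒ implication holds) = true
[1.1.2] NOT true = false
[1.1] false OR false = false
[1.2.3] false → false (antecedent false ⇒ implication holds) = true
[1.2.4] true → false = false
[1.2] true AND true AND true AND false = false
[1] false OR false = false
[root] NOT false = true
Overall: true → permitted

Permitted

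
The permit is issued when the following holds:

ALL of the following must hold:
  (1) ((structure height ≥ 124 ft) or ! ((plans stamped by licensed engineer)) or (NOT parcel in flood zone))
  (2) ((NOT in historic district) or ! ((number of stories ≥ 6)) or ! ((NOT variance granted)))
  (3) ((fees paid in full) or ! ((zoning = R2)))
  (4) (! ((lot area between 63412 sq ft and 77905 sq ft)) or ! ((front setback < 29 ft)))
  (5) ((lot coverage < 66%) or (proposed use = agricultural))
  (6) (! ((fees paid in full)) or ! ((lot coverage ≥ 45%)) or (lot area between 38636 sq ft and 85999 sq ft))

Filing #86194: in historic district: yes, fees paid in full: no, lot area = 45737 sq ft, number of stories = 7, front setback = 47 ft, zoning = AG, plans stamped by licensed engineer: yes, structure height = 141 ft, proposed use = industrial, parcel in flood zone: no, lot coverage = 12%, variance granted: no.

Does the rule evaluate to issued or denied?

Atomic conditions:
  structure height ≥ 124 ft: 141 ≥ 124 is true
  plans stamped by licensed engineer: yes → true
  NOT parcel in flood zone: no → true
  NOT in historic district: yes → false
  number of stories ≥ 6: 7 ≥ 6 is true
  NOT variance granted: no → true
  fees paid in full: no → false
  zoning = R2: AG == R2 is false
  lot area between 63412 sq ft and 77905 sq ft: 45737 in [63412, 77905] is false
  front setback < 29 ft: 47 < 29 is false
  lot coverage < 66%: 12 < 66 is true
  proposed use = agricultural: industrial == agricultural is false
  lot coverage ≥ 45%: 12 ≥ 45 is false
  lot area between 38636 sq ft and 85999 sq ft: 45737 in [38636, 85999] is true
Combine:
[1.2] NOT true = false
[1] true OR false OR true = true
[2.2] NOT true = false
[2.3] NOT true = false
[2] false OR false OR false = false
[3.2] NOT false = true
[3] false OR true = true
[4.1] NOT false = true
[4.2] NOT false = true
[4] true OR true = true
[5] true OR false = true
[6.1] NOT false = true
[6.2] NOT false = true
[6] true OR true OR true = true
[root] true AND false AND true AND true AND true AND true = false
Overall: false → denied

Denied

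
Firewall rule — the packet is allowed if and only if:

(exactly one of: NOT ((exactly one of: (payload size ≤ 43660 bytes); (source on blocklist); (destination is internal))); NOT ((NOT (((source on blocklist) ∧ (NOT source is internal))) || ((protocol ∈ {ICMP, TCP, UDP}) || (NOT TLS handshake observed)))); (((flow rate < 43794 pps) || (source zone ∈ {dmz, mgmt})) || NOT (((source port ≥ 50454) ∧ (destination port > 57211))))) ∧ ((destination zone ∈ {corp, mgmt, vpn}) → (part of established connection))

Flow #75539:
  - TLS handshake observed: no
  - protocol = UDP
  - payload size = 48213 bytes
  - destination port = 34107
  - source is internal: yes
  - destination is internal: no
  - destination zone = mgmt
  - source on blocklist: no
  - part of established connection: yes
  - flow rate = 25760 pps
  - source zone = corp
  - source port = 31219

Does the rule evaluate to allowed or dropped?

Dropped

Atomic conditions:
  payload size ≤ 43660 bytes: 48213 ≤ 43660 is false
  source on blocklist: no → false
  destination is internal: no → false
  NOT source is internal: yes → false
  protocol ∈ {ICMP, TCP, UDP}: UDP is in the set → true
  NOT TLS handshake observed: no → true
  flow rate < 43794 pps: 25760 < 43794 is true
  source zone ∈ {dmz, mgmt}: corp is not in the set → false
  source port ≥ 50454: 31219 ≥ 50454 is false
  destination port > 57211: 34107 > 57211 is false
  destination zone ∈ {corp, mgmt, vpn}: mgmt is in the set → true
  part of established connection: yes → true
Combine:
[1.1.1] exactly-one(false, false, false) = false
[1.1] NOT false = true
[1.2.1.1.1] false AND false = false
[1.2.1.1] NOT false = true
[1.2.1.2] true OR true = true
[1.2.1] true OR true = true
[1.2] NOT true = false
[1.3.1] true OR false = true
[1.3.2.1] false AND false = false
[1.3.2] NOT false = true
[1.3] true OR true = true
[1] exactly-one(true, false, true) = false
[2] true → true = true
[root] false AND true = false
Overall: false → dropped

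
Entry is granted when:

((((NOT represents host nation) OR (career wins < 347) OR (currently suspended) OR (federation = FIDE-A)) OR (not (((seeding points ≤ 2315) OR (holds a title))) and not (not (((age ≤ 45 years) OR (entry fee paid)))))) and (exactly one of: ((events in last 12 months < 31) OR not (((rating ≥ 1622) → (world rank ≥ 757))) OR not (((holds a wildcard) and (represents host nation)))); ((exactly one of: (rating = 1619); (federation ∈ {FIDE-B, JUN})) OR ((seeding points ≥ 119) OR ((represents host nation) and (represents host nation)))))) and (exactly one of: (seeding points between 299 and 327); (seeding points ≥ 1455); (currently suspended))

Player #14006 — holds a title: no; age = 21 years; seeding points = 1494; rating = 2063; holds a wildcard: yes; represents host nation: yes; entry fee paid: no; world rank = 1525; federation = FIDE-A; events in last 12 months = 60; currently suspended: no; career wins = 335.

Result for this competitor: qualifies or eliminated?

Atomic conditions:
  NOT represents host nation: yes → false
  career wins < 347: 335 < 347 is true
  currently suspended: no → false
  federation = FIDE-A: FIDE-A == FIDE-A is true
  seeding points ≤ 2315: 1494 ≤ 2315 is true
  holds a title: no → false
  age ≤ 45 years: 21 ≤ 45 is true
  entry fee paid: no → false
  events in last 12 months < 31: 60 < 31 is false
  rating ≥ 1622: 2063 ≥ 1622 is true
  world rank ≥ 757: 1525 ≥ 757 is true
  holds a wildcard: yes → true
  represents host nation: yes → true
  rating = 1619: 2063 == 1619 is false
  federation ∈ {FIDE-B, JUN}: FIDE-A is not in the set → false
  seeding points ≥ 119: 1494 ≥ 119 is true
  seeding points between 299 and 327: 1494 in [299, 327] is false
  seeding points ≥ 1455: 1494 ≥ 1455 is true
Combine:
[1.1.1] false OR true OR false OR true = true
[1.1.2.1.1] true OR false = true
[1.1.2.1] NOT true = false
[1.1.2.2.1.1] true OR false = true
[1.1.2.2.1] NOT true = false
[1.1.2.2] NOT false = true
[1.1.2] false AND true = false
[1.1] true OR false = true
[1.2.1.2.1] true → true = true
[1.2.1.2] NOT true = false
[1.2.1.3.1] true AND true = true
[1.2.1.3] NOT true = false
[1.2.1] false OR false OR false = false
[1.2.2.1] exactly-one(false, false) = false
[1.2.2.2.2] true AND true = true
[1.2.2.2] true OR true = true
[1.2.2] false OR true = true
[1.2] exactly-one(false, true) = true
[1] true AND true = true
[2] exactly-one(false, true, false) = true
[root] true AND true = true
Overall: true → qualifies

Qualifies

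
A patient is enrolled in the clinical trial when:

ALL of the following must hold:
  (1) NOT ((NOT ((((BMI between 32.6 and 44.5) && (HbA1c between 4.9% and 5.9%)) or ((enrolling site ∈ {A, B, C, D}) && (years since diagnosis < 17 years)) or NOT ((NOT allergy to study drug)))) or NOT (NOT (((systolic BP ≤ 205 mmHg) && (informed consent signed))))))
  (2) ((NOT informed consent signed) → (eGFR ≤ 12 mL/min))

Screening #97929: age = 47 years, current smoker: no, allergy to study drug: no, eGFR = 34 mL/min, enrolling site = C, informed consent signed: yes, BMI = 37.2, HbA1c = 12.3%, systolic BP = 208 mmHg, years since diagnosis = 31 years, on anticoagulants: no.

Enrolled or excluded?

Atomic conditions:
  BMI between 32.6 and 44.5: 37.2 in [32.6, 44.5] is true
  HbA1c between 4.9% and 5.9%: 12.3 in [4.9, 5.9] is false
  enrolling site ∈ {A, B, C, D}: C is in the set → true
  years since diagnosis < 17 years: 31 < 17 is false
  NOT allergy to study drug: no → true
  systolic BP ≤ 205 mmHg: 208 ≤ 205 is false
  informed consent signed: yes → true
  NOT informed consent signed: yes → false
  eGFR ≤ 12 mL/min: 34 ≤ 12 is false
Combine:
[1.1.1.1.1] true AND false = false
[1.1.1.1.2] true AND false = false
[1.1.1.1.3] NOT true = false
[1.1.1.1] false OR false OR false = false
[1.1.1] NOT false = true
[1.1.2.1.1] false AND true = false
[1.1.2.1] NOT false = true
[1.1.2] NOT true = false
[1.1] true OR false = true
[1] NOT true = false
[2] false → false (antecedent false ⇒ implication holds) = true
[root] false AND true = false
Overall: false → excluded

Excluded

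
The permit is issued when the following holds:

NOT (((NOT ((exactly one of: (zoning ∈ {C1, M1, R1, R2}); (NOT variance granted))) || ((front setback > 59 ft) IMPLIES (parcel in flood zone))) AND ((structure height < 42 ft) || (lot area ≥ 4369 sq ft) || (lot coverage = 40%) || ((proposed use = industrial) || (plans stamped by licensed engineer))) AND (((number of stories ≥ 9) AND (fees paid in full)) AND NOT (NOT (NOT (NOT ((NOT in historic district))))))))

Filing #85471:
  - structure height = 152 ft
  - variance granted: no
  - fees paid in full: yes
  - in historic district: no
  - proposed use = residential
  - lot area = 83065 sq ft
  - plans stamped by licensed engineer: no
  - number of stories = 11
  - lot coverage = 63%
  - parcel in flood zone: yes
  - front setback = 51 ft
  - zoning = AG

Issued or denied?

Denied

Atomic conditions:
  zoning ∈ {C1, M1, R1, R2}: AG is not in the set → false
  NOT variance granted: no → true
  front setback > 59 ft: 51 > 59 is false
  parcel in flood zone: yes → true
  structure height < 42 ft: 152 < 42 is false
  lot area ≥ 4369 sq ft: 83065 ≥ 4369 is true
  lot coverage = 40%: 63 == 40 is false
  proposed use = industrial: residential == industrial is false
  plans stamped by licensed engineer: no → false
  number of stories ≥ 9: 11 ≥ 9 is true
  fees paid in full: yes → true
  NOT in historic district: no → true
Combine:
[1.1.1.1] exactly-one(false, true) = true
[1.1.1] NOT true = false
[1.1.2] false → true (antecedent false ⇒ implication holds) = true
[1.1] false OR true = true
[1.2.4] false OR false = false
[1.2] false OR true OR false OR false = true
[1.3.1] true AND true = true
[1.3.2.1.1.1] NOT true = false
[1.3.2.1.1] NOT false = true
[1.3.2.1] NOT true = false
[1.3.2] NOT false = true
[1.3] true AND true = true
[1] true AND true AND true = true
[root] NOT true = false
Overall: false → denied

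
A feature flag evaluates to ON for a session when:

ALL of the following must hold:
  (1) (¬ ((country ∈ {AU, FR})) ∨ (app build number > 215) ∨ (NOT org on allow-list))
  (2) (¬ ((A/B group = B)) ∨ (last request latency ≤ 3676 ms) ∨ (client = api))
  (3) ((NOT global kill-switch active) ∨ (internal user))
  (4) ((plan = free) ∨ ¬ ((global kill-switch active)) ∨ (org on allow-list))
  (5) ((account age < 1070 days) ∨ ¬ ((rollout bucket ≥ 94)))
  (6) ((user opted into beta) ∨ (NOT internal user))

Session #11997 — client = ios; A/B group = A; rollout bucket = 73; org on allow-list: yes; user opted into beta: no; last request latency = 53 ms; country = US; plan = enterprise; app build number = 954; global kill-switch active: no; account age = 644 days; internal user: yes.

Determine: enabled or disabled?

Disabled

Atomic conditions:
  country ∈ {AU, FR}: US is not in the set → false
  app build number > 215: 954 > 215 is true
  NOT org on allow-list: yes → false
  A/B group = B: A == B is false
  last request latency ≤ 3676 ms: 53 ≤ 3676 is true
  client = api: ios == api is false
  NOT global kill-switch active: no → true
  internal user: yes → true
  plan = free: enterprise == free is false
  global kill-switch active: no → false
  org on allow-list: yes → true
  account age < 1070 days: 644 < 1070 is true
  rollout bucket ≥ 94: 73 ≥ 94 is false
  user opted into beta: no → false
  NOT internal user: yes → false
Combine:
[1.1] NOT false = true
[1] true OR true OR false = true
[2.1] NOT false = true
[2] true OR true OR false = true
[3] true OR true = true
[4.2] NOT false = true
[4] false OR true OR true = true
[5.2] NOT false = true
[5] true OR true = true
[6] false OR false = false
[root] true AND true AND true AND true AND true AND false = false
Overall: false → disabled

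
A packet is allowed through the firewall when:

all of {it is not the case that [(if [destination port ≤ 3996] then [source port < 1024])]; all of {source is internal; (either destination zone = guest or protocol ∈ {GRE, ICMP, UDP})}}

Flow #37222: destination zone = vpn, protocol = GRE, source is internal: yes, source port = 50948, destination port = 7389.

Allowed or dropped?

Atomic conditions:
  destination port ≤ 3996: 7389 ≤ 3996 is false
  source port < 1024: 50948 < 1024 is false
  source is internal: yes → true
  destination zone = guest: vpn == guest is false
  protocol ∈ {GRE, ICMP, UDP}: GRE is in the set → true
Combine:
[1.1] false → false (antecedent false ⇒ implication holds) = true
[1] NOT true = false
[2.2] false OR true = true
[2] true AND true = true
[root] false AND true = false
Overall: false → dropped

Dropped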